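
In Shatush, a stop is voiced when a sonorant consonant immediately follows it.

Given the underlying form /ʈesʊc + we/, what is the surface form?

/c/ is a voiceless palatal stop. The following trigger /w/ is voiced, so /c/ must become voiced as well.
The voiced palatal stop is [ɟ], so /c/ → [ɟ].

[ʈesʊɟwe]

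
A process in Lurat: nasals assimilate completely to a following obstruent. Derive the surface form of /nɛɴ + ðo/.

[nɛððo]

/ɴ/ is the segment targeted by the rule; it sits immediately before /ð/, so it assimilates completely and surfaces as [ð].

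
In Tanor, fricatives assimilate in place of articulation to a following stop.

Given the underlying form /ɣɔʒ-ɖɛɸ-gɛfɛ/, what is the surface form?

[ɣɔʐɖɛxgɛfɛ]

/ʒ/ is a voiced postalveolar fricative. The following trigger /ɖ/ is retroflex, so /ʒ/ must become retroflex as well.
Changing only its place to retroflex gives [ʐ] — the voiced retroflex fricative.
The same rule applies at the second boundary: /ɸ/ → [x] next to /g/.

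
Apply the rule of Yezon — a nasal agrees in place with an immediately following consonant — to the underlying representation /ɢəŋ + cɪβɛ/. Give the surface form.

/ŋ/ is a voiced velar nasal. The following trigger /c/ is palatal, so /ŋ/ must become palatal as well.
The voiced palatal nasal is [ɲ], so /ŋ/ → [ɲ].

[ɢəɲcɪβɛ]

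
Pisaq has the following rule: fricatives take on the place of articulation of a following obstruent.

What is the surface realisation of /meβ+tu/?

The rule targets /β/ (voiced bilabial fricative), which sits before the trigger /t/ (alveolar).
Changing only its place to alveolar gives [z] — the voiced alveolar fricative.

[meztu]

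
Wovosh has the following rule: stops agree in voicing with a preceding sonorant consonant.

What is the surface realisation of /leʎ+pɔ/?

/p/ is a voiceless bilabial stop. The preceding trigger /ʎ/ is voiced, so /p/ must become voiced as well.
Changing only its voicing to voiced gives [b] — the voiced bilabial stop.

[leʎbɔ]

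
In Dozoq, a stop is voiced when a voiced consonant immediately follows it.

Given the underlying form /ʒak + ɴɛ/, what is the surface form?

The rule targets /k/ (voiceless velar stop), which sits before the trigger /ɴ/ (voiced).
The voiced velar stop is [g], so /k/ → [g].

[ʒagɴɛ]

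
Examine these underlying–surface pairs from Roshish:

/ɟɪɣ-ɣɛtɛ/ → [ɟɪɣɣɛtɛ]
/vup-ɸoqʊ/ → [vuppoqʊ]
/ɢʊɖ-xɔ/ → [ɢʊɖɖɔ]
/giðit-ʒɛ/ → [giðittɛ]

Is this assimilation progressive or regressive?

progressive

Comparing underlying and surface forms, /ɸ/ → [p] is the alternation; the neighbouring /p/ is constant.
The output [p] is identical to the trigger /p/ — every feature (place, manner, voicing) has been copied — so this is total assimilation.
The remaining alternations confirm this: /x/ → [ɖ] after /ɖ/; /ʒ/ → [t] after /t/ — in each case the output is a copy of the preceding consonant.
In [ɟɪɣɣɛtɛ] the two consonants at the boundary are already identical (/ɣ/ + /ɣ/), so the rule applies vacuously and nothing changes.
Since the segment that changes follows the conditioning segment, the assimilation is progressive.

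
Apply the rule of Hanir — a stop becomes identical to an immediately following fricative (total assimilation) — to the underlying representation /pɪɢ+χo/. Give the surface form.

[pɪχχo]

/ɢ/ is the segment targeted by the rule; it sits immediately before /χ/, so it assimilates completely and surfaces as [χ].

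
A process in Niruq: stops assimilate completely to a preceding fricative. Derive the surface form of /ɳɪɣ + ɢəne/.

/ɢ/ is the segment targeted by the rule; it sits immediately after /ɣ/, so it assimilates completely and surfaces as [ɣ].

[ɳɪɣɣəne]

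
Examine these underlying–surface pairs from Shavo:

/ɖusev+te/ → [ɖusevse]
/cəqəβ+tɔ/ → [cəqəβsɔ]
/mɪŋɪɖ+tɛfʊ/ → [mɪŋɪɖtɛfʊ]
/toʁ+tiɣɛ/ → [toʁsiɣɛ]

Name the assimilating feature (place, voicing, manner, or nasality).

The segment that alternates is /t/, which surfaces as [s] when adjacent to /v/.
/t/ is a stop while /v/ is a fricative; the output [s] is a fricative, matching the trigger — so the feature that spreads is manner.
The same holds elsewhere in the data: /t/ → [s] after /β/ (stop → fricative, matching a fricative); /t/ → [s] after /ʁ/ (stop → fricative, matching a fricative) — only manner changes, and always toward the preceding segment.
No alternation appears in [mɪŋɪɖtɛfʊ]: there the adjacent consonants already agree in manner (/t/ and /ɖ/ are both stops), so this form is consistent with the same rule.

manner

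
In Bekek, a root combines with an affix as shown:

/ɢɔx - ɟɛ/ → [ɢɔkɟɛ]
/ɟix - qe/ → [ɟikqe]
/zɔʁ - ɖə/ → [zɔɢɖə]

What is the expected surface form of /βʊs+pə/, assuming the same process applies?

The data show regressive manner assimilation: /x/ → [k] before /ɟ/; /x/ → [k] before /q/; /ʁ/ → [ɢ] before /ɖ/. In each pair only manner changes, matching the following consonant, while place and voice stay constant.
/s/ is a voiceless alveolar fricative. The following trigger /p/ is a stop, so /s/ must become a stop as well.
Changing only its manner to stop gives [t] — the voiceless alveolar stop.

[βʊtpə]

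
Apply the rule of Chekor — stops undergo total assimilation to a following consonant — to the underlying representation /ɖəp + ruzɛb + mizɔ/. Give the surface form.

/p/ is the segment targeted by the rule; it sits immediately before /r/, so it assimilates completely and surfaces as [r].
At the second juncture, /b/ likewise becomes [m] adjacent to /m/.

[ɖərruzɛmmizɔ]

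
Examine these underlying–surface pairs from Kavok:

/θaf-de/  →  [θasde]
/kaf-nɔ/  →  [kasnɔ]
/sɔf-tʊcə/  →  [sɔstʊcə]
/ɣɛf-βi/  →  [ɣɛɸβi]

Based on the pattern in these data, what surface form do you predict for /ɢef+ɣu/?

[ɢexɣu]

The data show regressive place assimilation: /f/ → [s] before /d/; /f/ → [s] before /n/; /f/ → [s] before /t/; /f/ → [ɸ] before /β/. In each pair only place changes, matching the following consonant, while manner and voice stay constant.
/f/ is a voiceless labiodental fricative. The following trigger /ɣ/ is velar, so /f/ must become velar as well.
The voiceless velar fricative is [x], so /f/ → [x].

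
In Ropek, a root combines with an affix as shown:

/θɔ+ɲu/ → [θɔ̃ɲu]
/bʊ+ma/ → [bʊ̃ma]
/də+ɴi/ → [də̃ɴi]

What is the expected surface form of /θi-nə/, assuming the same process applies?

The data show regressive nasality assimilation (vowel nasalisation): /ɔ/ → [ɔ̃] before /ɲ/; /ʊ/ → [ʊ̃] before /m/; /ə/ → [ə̃] before /ɴ/ — a vowel is nasalised by an immediately following nasal consonant.
/i/ sits next to the nasal /n/ and is therefore nasalised to [ĩ].

[θĩnə]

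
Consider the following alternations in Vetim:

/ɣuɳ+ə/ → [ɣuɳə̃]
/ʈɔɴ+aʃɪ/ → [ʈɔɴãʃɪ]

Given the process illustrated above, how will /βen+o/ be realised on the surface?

[βenõ]

The data show progressive nasality assimilation (vowel nasalisation): /ə/ → [ə̃] after /ɳ/; /a/ → [ã] after /ɴ/ — a vowel is nasalised by an immediately preceding nasal consonant.
/o/ sits next to the nasal /n/ and is therefore nasalised to [õ].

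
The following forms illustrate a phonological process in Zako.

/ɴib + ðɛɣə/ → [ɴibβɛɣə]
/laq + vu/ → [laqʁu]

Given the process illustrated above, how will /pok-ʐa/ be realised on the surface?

The data show progressive place assimilation: /ð/ → [β] after /b/; /v/ → [ʁ] after /q/. In each pair only place changes, matching the preceding consonant, while manner and voice stay constant.
/ʐ/ is a voiced retroflex fricative. The preceding trigger /k/ is velar, so /ʐ/ must become velar as well.
The voiced velar fricative is [ɣ], so /ʐ/ → [ɣ].

[pokɣa]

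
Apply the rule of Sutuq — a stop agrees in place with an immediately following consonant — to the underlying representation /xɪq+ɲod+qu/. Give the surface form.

[xɪcɲoɢqu]

The rule targets /q/ (voiceless uvular stop), which sits before the trigger /ɲ/ (palatal).
Changing only its place to palatal gives [c] — the voiceless palatal stop.
The same rule applies at the second boundary: /d/ → [ɢ] next to /q/.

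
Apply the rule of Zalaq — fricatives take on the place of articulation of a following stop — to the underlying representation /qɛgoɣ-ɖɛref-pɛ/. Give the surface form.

[qɛgoʐɖɛreɸpɛ]

The rule targets /ɣ/ (voiced velar fricative), which sits before the trigger /ɖ/ (retroflex).
Changing only its place to retroflex gives [ʐ] — the voiced retroflex fricative.
At the second juncture, /f/ likewise becomes [ɸ] adjacent to /p/.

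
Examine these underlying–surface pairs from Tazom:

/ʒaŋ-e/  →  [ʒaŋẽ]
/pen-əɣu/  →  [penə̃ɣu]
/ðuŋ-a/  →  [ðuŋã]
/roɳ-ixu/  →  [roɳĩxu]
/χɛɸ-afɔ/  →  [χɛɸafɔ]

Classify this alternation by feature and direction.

progressive nasality assimilation (vowel nasalisation)

The vowel /e/ surfaces as nasalised [ẽ] next to the preceding nasal /ŋ/ — it has acquired the [+nasal] feature of its neighbour.
Likewise in the remaining data: /ə/ → [ə̃] after /n/; /a/ → [ã] after /ŋ/; /i/ → [ĩ] after /ɳ/ — each time a vowel is nasalised next to a preceding nasal.
No change occurs in [χɛɸafɔ] because the vowel at the boundary is adjacent to an oral consonant, not a nasal (/a/ next to /ɸ/).
Because the conditioning nasal is to the left of the vowel that changes, the process is progressive (perseverative).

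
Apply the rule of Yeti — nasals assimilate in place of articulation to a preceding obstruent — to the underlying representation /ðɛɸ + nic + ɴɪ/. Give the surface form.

The rule targets /n/ (voiced alveolar nasal), which sits after the trigger /ɸ/ (bilabial).
Changing only its place to bilabial gives [m] — the voiced bilabial nasal.
The same rule applies at the second boundary: /ɴ/ → [ɲ] next to /c/.

[ðɛɸmicɲɪ]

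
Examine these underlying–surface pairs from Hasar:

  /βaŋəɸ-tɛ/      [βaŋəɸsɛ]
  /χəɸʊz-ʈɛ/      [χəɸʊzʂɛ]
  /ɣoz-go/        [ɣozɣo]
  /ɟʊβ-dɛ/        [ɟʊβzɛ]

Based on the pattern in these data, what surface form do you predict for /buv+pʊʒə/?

[buvɸʊʒə]

The data show progressive manner assimilation: /t/ → [s] after /ɸ/; /ʈ/ → [ʂ] after /z/; /g/ → [ɣ] after /z/; /d/ → [z] after /β/. In each pair only manner changes, matching the preceding consonant, while place and voice stay constant.
The rule targets /p/ (voiceless bilabial stop), which sits after the trigger /v/ (fricative).
Changing only its manner to fricative gives [ɸ] — the voiceless bilabial fricative.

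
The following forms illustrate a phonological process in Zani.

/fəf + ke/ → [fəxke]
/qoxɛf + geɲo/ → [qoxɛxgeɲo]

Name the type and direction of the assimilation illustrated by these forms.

regressive place assimilation

Comparing underlying and surface forms, /f/ → [x] is the alternation; the neighbouring /k/ is constant.
/f/ is labiodental while /k/ is velar; the output [x] is velar, matching the trigger — so the feature that spreads is place.
Manner and voice are unchanged, so the assimilation is partial, not total.
The same holds elsewhere in the data: /f/ → [x] before /g/ (labiodental → velar, matching velar) — only place changes, and always toward the following segment.
The trigger is the following segment, so the direction is regressive (anticipatory).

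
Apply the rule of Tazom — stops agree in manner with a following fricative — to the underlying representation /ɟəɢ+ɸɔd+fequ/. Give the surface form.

/ɢ/ is a voiced uvular stop. The following trigger /ɸ/ is a fricative, so /ɢ/ must become a fricative as well.
Changing only its manner to fricative gives [ʁ] — the voiced uvular fricative.
At the second juncture, /d/ likewise becomes [z] adjacent to /f/.

[ɟəʁɸɔzfequ]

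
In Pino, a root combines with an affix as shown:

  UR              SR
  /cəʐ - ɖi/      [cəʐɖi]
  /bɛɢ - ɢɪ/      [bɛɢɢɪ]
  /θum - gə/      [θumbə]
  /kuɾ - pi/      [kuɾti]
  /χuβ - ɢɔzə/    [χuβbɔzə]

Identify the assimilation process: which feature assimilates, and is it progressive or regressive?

progressive place assimilation

The segment that alternates is /g/, which surfaces as [b] when adjacent to /m/.
The change velar → bilabial matches the place of the preceding /m/, identifying this as place assimilation.
Manner and voice are unchanged, so the assimilation is partial, not total.
Checking the remaining alternations: /p/ → [t] after /ɾ/ (bilabial → alveolar, matching alveolar); /ɢ/ → [b] after /β/ (uvular → bilabial, matching bilabial) — only place changes, and always toward the preceding segment.
Nothing changes in [cəʐɖi], [bɛɢɢɪ]: there the adjacent consonants already agree in place (/ɖ/ and /ʐ/ are both retroflex; /ɢ/ and /ɢ/ are both uvular), so these forms are consistent with the same rule.
The trigger is the preceding segment, so the direction is progressive (perseverative).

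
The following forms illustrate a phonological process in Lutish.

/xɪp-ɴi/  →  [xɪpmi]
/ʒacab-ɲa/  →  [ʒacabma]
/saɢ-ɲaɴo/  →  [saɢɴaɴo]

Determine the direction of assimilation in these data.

progressive

Comparing underlying and surface forms, /ɴ/ → [m] is the alternation; the neighbouring /p/ is constant.
/ɴ/ is uvular while /p/ is bilabial; the output [m] is bilabial, matching the trigger — so the feature that spreads is place.
The same holds elsewhere in the data: /ɲ/ → [m] after /b/ (palatal → bilabial, matching bilabial); /ɲ/ → [ɴ] after /ɢ/ (palatal → uvular, matching uvular) — only place changes, and always toward the preceding segment.
The trigger is the preceding segment, so the direction is progressive (perseverative).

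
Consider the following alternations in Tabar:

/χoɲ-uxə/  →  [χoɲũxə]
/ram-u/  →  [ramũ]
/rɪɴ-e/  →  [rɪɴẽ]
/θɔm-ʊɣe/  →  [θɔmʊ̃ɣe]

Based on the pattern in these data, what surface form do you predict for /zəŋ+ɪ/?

[zəŋɪ̃]

The data show progressive nasality assimilation (vowel nasalisation): /u/ → [ũ] after /ɲ/; /u/ → [ũ] after /m/; /e/ → [ẽ] after /ɴ/; /ʊ/ → [ʊ̃] after /m/ — a vowel is nasalised by an immediately preceding nasal consonant.
/ɪ/ sits next to the nasal /ŋ/ and is therefore nasalised to [ɪ̃].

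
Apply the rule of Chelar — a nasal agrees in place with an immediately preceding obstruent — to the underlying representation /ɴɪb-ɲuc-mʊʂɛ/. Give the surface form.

The rule targets /ɲ/ (voiced palatal nasal), which sits after the trigger /b/ (bilabial).
A voiced bilabial nasal is [m], so the surface segment is [m].
The same rule applies at the second boundary: /m/ → [ɲ] next to /c/.

[ɴɪbmucɲʊʂɛ]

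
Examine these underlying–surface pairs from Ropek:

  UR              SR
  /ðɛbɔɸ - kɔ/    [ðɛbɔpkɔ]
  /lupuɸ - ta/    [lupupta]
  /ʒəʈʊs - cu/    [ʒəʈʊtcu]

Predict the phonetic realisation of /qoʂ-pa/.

[qoʈpa]

The data show regressive manner assimilation: /ɸ/ → [p] before /k/; /ɸ/ → [p] before /t/; /s/ → [t] before /c/. In each pair only manner changes, matching the following consonant, while place and voice stay constant.
/ʂ/ is a voiceless retroflex fricative. The following trigger /p/ is a stop, so /ʂ/ must become a stop as well.
A voiceless retroflex stop is [ʈ], so the surface segment is [ʈ].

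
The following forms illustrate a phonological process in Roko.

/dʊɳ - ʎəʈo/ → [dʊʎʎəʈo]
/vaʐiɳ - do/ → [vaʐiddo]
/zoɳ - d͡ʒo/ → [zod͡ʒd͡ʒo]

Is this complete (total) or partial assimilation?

Comparing underlying and surface forms, /ɳ/ → [ʎ] is the alternation; the neighbouring /ʎ/ is constant.
The output [ʎ] is identical to the trigger /ʎ/ — every feature (place, manner, voicing) has been copied — so this is total assimilation.
The other forms behave the same way: /ɳ/ → [d] before /d/; /ɳ/ → [d͡ʒ] before /d͡ʒ/ — in each case the output is a copy of the following consonant.

total assimilation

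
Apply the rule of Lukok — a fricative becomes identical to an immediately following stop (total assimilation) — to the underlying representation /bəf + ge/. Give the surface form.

/f/ is the segment targeted by the rule; it sits immediately before /g/, so it assimilates completely and surfaces as [g].

[bəgge]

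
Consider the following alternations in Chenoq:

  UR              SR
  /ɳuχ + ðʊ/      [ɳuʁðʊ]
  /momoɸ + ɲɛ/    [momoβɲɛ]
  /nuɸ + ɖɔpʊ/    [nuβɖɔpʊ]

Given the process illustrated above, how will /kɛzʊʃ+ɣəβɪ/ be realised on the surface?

The data show regressive voicing assimilation: /χ/ → [ʁ] before /ð/; /ɸ/ → [β] before /ɲ/; /ɸ/ → [β] before /ɖ/. In each pair only voicing changes, matching the following consonant, while place and manner stay constant.
/ʃ/ is a voiceless postalveolar fricative. The following trigger /ɣ/ is voiced, so /ʃ/ must become voiced as well.
Changing only its voicing to voiced gives [ʒ] — the voiced postalveolar fricative.

[kɛzʊʒɣəβɪ]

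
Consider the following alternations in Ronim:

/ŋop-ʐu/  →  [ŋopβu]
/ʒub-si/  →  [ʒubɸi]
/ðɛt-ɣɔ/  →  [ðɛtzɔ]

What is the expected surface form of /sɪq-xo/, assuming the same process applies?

The data show progressive place assimilation: /ʐ/ → [β] after /p/; /s/ → [ɸ] after /b/; /ɣ/ → [z] after /t/. In each pair only place changes, matching the preceding consonant, while manner and voice stay constant.
The rule targets /x/ (voiceless velar fricative), which sits after the trigger /q/ (uvular).
The voiceless uvular fricative is [χ], so /x/ → [χ].

[sɪqχo]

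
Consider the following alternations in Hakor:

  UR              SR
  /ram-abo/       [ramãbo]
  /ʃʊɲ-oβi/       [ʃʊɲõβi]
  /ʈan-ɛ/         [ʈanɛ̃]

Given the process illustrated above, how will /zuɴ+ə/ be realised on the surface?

The data show progressive nasality assimilation (vowel nasalisation): /a/ → [ã] after /m/; /o/ → [õ] after /ɲ/; /ɛ/ → [ɛ̃] after /n/ — a vowel is nasalised by an immediately preceding nasal consonant.
The vowel /ə/ is adjacent to the preceding nasal /ɴ/, so it acquires [+nasal] and surfaces as [ə̃].

[zuɴə̃]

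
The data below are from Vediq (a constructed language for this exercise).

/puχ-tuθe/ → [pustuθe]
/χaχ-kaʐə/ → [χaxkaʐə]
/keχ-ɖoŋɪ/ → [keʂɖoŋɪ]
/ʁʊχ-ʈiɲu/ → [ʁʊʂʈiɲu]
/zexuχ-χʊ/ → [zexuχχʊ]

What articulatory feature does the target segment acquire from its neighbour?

Underlying /χ/ is realised as [s] next to /t/; /t/ itself does not change.
/χ/ is uvular while /t/ is alveolar; the output [s] is alveolar, matching the trigger — so the feature that spreads is place.
Checking the remaining alternations: /χ/ → [x] before /k/ (uvular → velar, matching velar); /χ/ → [ʂ] before /ɖ/ (uvular → retroflex, matching retroflex); /χ/ → [ʂ] before /ʈ/ (uvular → retroflex, matching retroflex) — only place changes, and always toward the following segment.
Nothing changes in [zexuχχʊ]: there the adjacent consonants already agree in place (/χ/ and /χ/ are both uvular), so this form is consistent with the same rule.

place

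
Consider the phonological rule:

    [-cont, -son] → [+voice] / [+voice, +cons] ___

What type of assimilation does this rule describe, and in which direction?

progressive voicing assimilation

The structural change is [+voice], and the conditioning segment [+voice, +cons] (a voiced consonant) is itself voiced, so the target comes to share the voicing of its neighbour — voicing assimilation.
Since the environment is written before the underscore, the trigger precedes the target; the direction is progressive.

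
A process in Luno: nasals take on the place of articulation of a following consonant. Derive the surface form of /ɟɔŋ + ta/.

/ŋ/ is a voiced velar nasal. The following trigger /t/ is alveolar, so /ŋ/ must become alveolar as well.
A voiced alveolar nasal is [n], so the surface segment is [n].

[ɟɔnta]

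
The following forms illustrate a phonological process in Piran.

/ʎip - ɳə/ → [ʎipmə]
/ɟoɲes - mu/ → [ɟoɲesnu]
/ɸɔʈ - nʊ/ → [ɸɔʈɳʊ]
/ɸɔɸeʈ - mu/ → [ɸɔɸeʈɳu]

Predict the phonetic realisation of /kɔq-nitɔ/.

[kɔqɴitɔ]

The data show progressive place assimilation: /ɳ/ → [m] after /p/; /m/ → [n] after /s/; /n/ → [ɳ] after /ʈ/; /m/ → [ɳ] after /ʈ/. In each pair only place changes, matching the preceding consonant, while manner and voice stay constant.
/n/ is a voiced alveolar nasal. The preceding trigger /q/ is uvular, so /n/ must become uvular as well.
Changing only its place to uvular gives [ɴ] — the voiced uvular nasal.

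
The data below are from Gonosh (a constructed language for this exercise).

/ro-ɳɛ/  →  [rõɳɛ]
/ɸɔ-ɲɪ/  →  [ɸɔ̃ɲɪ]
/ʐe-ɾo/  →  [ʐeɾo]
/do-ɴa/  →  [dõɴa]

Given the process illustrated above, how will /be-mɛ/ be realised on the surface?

[bẽmɛ]

The data show regressive nasality assimilation (vowel nasalisation): /o/ → [õ] before /ɳ/; /ɔ/ → [ɔ̃] before /ɲ/; /o/ → [õ] before /ɴ/ — a vowel is nasalised by an immediately following nasal consonant.
No change occurs in [ʐeɾo] because the vowel at the boundary is adjacent to an oral consonant, not a nasal (/e/ next to /ɾ/).
/e/ sits next to the nasal /m/ and is therefore nasalised to [ẽ].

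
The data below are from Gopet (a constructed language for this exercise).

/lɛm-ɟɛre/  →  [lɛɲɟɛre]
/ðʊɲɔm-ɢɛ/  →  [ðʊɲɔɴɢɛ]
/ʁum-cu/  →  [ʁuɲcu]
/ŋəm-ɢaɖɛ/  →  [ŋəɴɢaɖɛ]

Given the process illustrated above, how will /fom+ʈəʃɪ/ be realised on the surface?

The data show regressive place assimilation: /m/ → [ɲ] before /ɟ/; /m/ → [ɴ] before /ɢ/; /m/ → [ɲ] before /c/. In each pair only place changes, matching the following consonant, while manner and voice stay constant.
The rule targets /m/ (voiced bilabial nasal), which sits before the trigger /ʈ/ (retroflex).
A voiced retroflex nasal is [ɳ], so the surface segment is [ɳ].

[foɳʈəʃɪ]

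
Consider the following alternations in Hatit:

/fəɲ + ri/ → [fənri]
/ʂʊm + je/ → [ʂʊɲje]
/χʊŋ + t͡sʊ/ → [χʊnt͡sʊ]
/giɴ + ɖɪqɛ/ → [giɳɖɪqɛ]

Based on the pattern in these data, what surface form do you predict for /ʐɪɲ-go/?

The data show regressive place assimilation: /ɲ/ → [n] before /r/; /m/ → [ɲ] before /j/; /ŋ/ → [n] before /t͡s/; /ɴ/ → [ɳ] before /ɖ/. In each pair only place changes, matching the following consonant, while manner and voice stay constant.
The rule targets /ɲ/ (voiced palatal nasal), which sits before the trigger /g/ (velar).
The voiced velar nasal is [ŋ], so /ɲ/ → [ŋ].

[ʐɪŋgo]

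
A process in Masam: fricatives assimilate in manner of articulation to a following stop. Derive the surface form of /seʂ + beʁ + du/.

[seʈbeɢdu]

/ʂ/ is a voiceless retroflex fricative. The following trigger /b/ is a stop, so /ʂ/ must become a stop as well.
The voiceless retroflex stop is [ʈ], so /ʂ/ → [ʈ].
The same rule applies at the second boundary: /ʁ/ → [ɢ] next to /d/.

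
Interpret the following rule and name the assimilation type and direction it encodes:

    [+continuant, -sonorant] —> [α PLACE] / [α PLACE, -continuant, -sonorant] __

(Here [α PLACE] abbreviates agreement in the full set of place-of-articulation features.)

progressive place assimilation

The shared variable α links the value of the place features (abbreviated [PLACE]) on the target to the same value on the neighbouring segment, so place is the feature that assimilates.
Since the environment is written before the underscore, the trigger precedes the target; the direction is progressive.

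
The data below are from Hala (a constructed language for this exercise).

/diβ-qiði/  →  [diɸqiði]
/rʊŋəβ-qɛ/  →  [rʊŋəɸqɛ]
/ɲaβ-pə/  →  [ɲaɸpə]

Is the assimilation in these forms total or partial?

Underlying /β/ is realised as [ɸ] next to /q/; /q/ itself does not change.
The change voiced → voiceless matches the voicing of the following /q/, identifying this as voicing assimilation.
Place and manner are unchanged, so the assimilation is partial, not total.
The same holds elsewhere in the data: /β/ → [ɸ] before /p/ (voiced → voiceless, matching voiceless) — only voicing changes, and always toward the following segment.

partial assimilation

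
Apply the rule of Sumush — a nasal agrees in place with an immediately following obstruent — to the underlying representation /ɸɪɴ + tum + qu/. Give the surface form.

/ɴ/ is a voiced uvular nasal. The following trigger /t/ is alveolar, so /ɴ/ must become alveolar as well.
A voiced alveolar nasal is [n], so the surface segment is [n].
At the second juncture, /m/ likewise becomes [ɴ] adjacent to /q/.

[ɸɪntuɴqu]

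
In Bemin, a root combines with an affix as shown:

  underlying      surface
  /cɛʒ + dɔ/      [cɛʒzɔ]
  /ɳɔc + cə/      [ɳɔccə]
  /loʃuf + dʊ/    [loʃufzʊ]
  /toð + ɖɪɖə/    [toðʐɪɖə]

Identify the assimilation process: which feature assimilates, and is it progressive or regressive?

Comparing underlying and surface forms, /d/ → [z] is the alternation; the neighbouring /ʒ/ is constant.
/d/ is a stop while /ʒ/ is a fricative; the output [z] is a fricative, matching the trigger — so the feature that spreads is manner.
Place and voice are unchanged, so the assimilation is partial, not total.
The same holds elsewhere in the data: /d/ → [z] after /f/ (stop → fricative, matching a fricative); /ɖ/ → [ʐ] after /ð/ (stop → fricative, matching a fricative) — only manner changes, and always toward the preceding segment.
No alternation appears in [ɳɔccə]: there the adjacent consonants already agree in manner (/c/ and /c/ are both stops), so this form is consistent with the same rule.
The trigger is the preceding segment, so the direction is progressive (perseverative).

progressive manner assimilation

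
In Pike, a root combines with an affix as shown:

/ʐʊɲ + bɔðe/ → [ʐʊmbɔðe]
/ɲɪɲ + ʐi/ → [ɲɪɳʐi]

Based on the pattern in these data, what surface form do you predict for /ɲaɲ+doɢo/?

[ɲandoɢo]

The data show regressive place assimilation: /ɲ/ → [m] before /b/; /ɲ/ → [ɳ] before /ʐ/. In each pair only place changes, matching the following consonant, while manner and voice stay constant.
/ɲ/ is a voiced palatal nasal. The following trigger /d/ is alveolar, so /ɲ/ must become alveolar as well.
A voiced alveolar nasal is [n], so the surface segment is [n].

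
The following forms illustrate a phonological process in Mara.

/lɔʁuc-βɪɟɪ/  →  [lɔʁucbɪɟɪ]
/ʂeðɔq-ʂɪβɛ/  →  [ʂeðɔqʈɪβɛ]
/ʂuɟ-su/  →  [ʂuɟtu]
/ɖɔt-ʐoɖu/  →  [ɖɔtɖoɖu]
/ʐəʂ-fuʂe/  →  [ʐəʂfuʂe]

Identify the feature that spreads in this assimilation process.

manner

Comparing underlying and surface forms, /β/ → [b] is the alternation; the neighbouring /c/ is constant.
The change fricative → stop matches the manner of the preceding /c/, identifying this as manner assimilation.
The other alternating forms pattern the same way: /ʂ/ → [ʈ] after /q/ (fricative → stop, matching a stop); /s/ → [t] after /ɟ/ (fricative → stop, matching a stop); /ʐ/ → [ɖ] after /t/ (fricative → stop, matching a stop) — only manner changes, and always toward the preceding segment.
Nothing changes in [ʐəʂfuʂe]: there the adjacent consonants already agree in manner (/f/ and /ʂ/ are both fricatives), so this form is consistent with the same rule.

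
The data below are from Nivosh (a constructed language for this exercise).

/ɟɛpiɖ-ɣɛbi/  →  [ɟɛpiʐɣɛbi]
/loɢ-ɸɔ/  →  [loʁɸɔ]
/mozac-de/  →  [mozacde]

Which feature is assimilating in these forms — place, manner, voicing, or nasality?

manner

The segment that alternates is /ɖ/, which surfaces as [ʐ] when adjacent to /ɣ/.
/ɖ/ is a stop while /ɣ/ is a fricative; the output [ʐ] is a fricative, matching the trigger — so the feature that spreads is manner.
Checking the remaining alternation: /ɢ/ → [ʁ] before /ɸ/ (stop → fricative, matching a fricative) — only manner changes, and always toward the following segment.
No alternation appears in [mozacde]: there the adjacent consonants already agree in manner (/c/ and /d/ are both stops), so this form is consistent with the same rule.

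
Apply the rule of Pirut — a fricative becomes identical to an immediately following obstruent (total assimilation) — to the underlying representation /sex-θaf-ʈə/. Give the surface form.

[seθθaʈʈə]

/x/ is the segment targeted by the rule; it sits immediately before /θ/, so it assimilates completely and surfaces as [θ].
At the second juncture, /f/ likewise becomes [ʈ] adjacent to /ʈ/.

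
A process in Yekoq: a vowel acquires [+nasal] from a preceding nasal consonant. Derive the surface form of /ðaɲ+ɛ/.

The vowel /ɛ/ is adjacent to the preceding nasal /ɲ/, so it acquires [+nasal] and surfaces as [ɛ̃].

[ðaɲɛ̃]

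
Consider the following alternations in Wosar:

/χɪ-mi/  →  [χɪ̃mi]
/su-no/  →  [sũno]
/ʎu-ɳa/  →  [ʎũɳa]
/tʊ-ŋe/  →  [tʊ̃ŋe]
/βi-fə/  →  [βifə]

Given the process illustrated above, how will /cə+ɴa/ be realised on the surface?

The data show regressive nasality assimilation (vowel nasalisation): /ɪ/ → [ɪ̃] before /m/; /u/ → [ũ] before /n/; /u/ → [ũ] before /ɳ/; /ʊ/ → [ʊ̃] before /ŋ/ — a vowel is nasalised by an immediately following nasal consonant.
No change occurs in [βifə] because the vowel at the boundary is adjacent to an oral consonant, not a nasal (/i/ next to /f/).
The vowel /ə/ is adjacent to the following nasal /ɴ/, so it acquires [+nasal] and surfaces as [ə̃].

[cə̃ɴa]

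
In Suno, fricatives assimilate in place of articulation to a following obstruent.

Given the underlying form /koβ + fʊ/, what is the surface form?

The rule targets /β/ (voiced bilabial fricative), which sits before the trigger /f/ (labiodental).
Changing only its place to labiodental gives [v] — the voiced labiodental fricative.

[kovfʊ]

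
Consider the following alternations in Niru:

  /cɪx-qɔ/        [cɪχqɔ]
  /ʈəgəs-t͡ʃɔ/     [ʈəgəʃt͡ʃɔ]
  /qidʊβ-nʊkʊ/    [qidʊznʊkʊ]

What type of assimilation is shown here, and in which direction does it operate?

regressive place assimilation

The segment that alternates is /x/, which surfaces as [χ] when adjacent to /q/.
/x/ is velar while /q/ is uvular; the output [χ] is uvular, matching the trigger — so the feature that spreads is place.
Manner and voice are unchanged, so the assimilation is partial, not total.
The same holds elsewhere in the data: /s/ → [ʃ] before /t͡ʃ/ (alveolar → postalveolar, matching postalveolar); /β/ → [z] before /n/ (bilabial → alveolar, matching alveolar) — only place changes, and always toward the following segment.
Since the segment that changes precedes the conditioning segment, the assimilation is regressive.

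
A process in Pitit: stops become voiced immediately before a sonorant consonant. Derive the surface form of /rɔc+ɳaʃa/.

The rule targets /c/ (voiceless palatal stop), which sits before the trigger /ɳ/ (voiced).
A voiced palatal stop is [ɟ], so the surface segment is [ɟ].

[rɔɟɳaʃa]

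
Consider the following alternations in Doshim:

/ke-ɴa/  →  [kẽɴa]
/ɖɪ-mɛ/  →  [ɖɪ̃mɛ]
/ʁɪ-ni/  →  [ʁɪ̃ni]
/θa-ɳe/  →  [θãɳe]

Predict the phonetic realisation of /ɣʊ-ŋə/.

[ɣʊ̃ŋə]

The data show regressive nasality assimilation (vowel nasalisation): /e/ → [ẽ] before /ɴ/; /ɪ/ → [ɪ̃] before /m/; /ɪ/ → [ɪ̃] before /n/; /a/ → [ã] before /ɳ/ — a vowel is nasalised by an immediately following nasal consonant.
The vowel /ʊ/ is adjacent to the following nasal /ŋ/, so it acquires [+nasal] and surfaces as [ʊ̃].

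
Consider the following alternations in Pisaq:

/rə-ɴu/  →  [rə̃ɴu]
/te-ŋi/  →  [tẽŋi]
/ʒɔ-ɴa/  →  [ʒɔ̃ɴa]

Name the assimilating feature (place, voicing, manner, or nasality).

nasality

The vowel /ə/ surfaces as nasalised [ə̃] next to the following nasal /ɴ/ — it has acquired the [+nasal] feature of its neighbour.
The other forms show the same pattern: /e/ → [ẽ] before /ŋ/; /ɔ/ → [ɔ̃] before /ɴ/ — each time a vowel is nasalised next to a following nasal.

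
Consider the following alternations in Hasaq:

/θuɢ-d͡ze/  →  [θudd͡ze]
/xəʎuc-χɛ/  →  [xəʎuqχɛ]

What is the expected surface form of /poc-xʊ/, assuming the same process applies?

[pokxʊ]

The data show regressive place assimilation: /ɢ/ → [d] before /d͡z/; /c/ → [q] before /χ/. In each pair only place changes, matching the following consonant, while manner and voice stay constant.
/c/ is a voiceless palatal stop. The following trigger /x/ is velar, so /c/ must become velar as well.
The voiceless velar stop is [k], so /c/ → [k].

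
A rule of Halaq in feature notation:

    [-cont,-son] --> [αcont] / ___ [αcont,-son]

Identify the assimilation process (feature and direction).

regressive manner assimilation

The shared variable α links the value of [cont] on the target to that of the neighbouring obstruent. [cont] distinguishes stops from fricatives — a manner-of-articulation feature — so this is manner assimilation.
The conditioning segment sits to the right of the focus bar, meaning the trigger follows the segment that changes — regressive assimilation.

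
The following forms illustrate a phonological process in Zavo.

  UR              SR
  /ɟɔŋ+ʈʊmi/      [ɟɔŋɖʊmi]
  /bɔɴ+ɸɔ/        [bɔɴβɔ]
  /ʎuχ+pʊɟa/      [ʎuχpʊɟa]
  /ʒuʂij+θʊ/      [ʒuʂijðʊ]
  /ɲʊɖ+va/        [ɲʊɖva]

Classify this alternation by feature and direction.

progressive voicing assimilation

Underlying /ʈ/ is realised as [ɖ] next to /ŋ/; /ŋ/ itself does not change.
/ʈ/ is voiceless while /ŋ/ is voiced; the output [ɖ] is voiced, matching the trigger — so the feature that spreads is voicing.
Place and manner are unchanged, so the assimilation is partial, not total.
The same holds elsewhere in the data: /ɸ/ → [β] after /ɴ/ (voiceless → voiced, matching voiced); /θ/ → [ð] after /j/ (voiceless → voiced, matching voiced) — only voicing changes, and always toward the preceding segment.
No alternation appears in [ʎuχpʊɟa], [ɲʊɖva]: there the adjacent consonants already agree in voicing (/p/ and /χ/ are both voiceless; /v/ and /ɖ/ are both voiced), so these forms are consistent with the same rule.
Since the segment that changes follows the conditioning segment, the assimilation is progressive.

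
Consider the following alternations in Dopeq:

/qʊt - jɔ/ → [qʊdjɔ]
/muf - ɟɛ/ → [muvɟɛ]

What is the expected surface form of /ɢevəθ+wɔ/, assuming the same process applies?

The data show regressive voicing assimilation: /t/ → [d] before /j/; /f/ → [v] before /ɟ/. In each pair only voicing changes, matching the following consonant, while place and manner stay constant.
/θ/ is a voiceless dental fricative. The following trigger /w/ is voiced, so /θ/ must become voiced as well.
The voiced dental fricative is [ð], so /θ/ → [ð].

[ɢevəðwɔ]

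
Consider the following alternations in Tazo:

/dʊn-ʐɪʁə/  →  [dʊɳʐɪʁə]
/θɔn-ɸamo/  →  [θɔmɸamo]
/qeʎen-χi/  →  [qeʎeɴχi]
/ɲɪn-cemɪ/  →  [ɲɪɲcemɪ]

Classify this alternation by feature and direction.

The segment that alternates is /n/, which surfaces as [ɳ] when adjacent to /ʐ/.
/n/ is alveolar while /ʐ/ is retroflex; the output [ɳ] is retroflex, matching the trigger — so the feature that spreads is place.
Manner and voice are unchanged, so the assimilation is partial, not total.
The other alternating forms pattern the same way: /n/ → [m] before /ɸ/ (alveolar → bilabial, matching bilabial); /n/ → [ɴ] before /χ/ (alveolar → uvular, matching uvular); /n/ → [ɲ] before /c/ (alveolar → palatal, matching palatal) — only place changes, and always toward the following segment.
Since the segment that changes precedes the conditioning segment, the assimilation is regressive.

regressive place assimilation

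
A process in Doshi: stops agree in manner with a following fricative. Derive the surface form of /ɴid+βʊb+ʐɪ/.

The rule targets /d/ (voiced alveolar stop), which sits before the trigger /β/ (fricative).
Changing only its manner to fricative gives [z] — the voiced alveolar fricative.
At the second juncture, /b/ likewise becomes [β] adjacent to /ʐ/.

[ɴizβʊβʐɪ]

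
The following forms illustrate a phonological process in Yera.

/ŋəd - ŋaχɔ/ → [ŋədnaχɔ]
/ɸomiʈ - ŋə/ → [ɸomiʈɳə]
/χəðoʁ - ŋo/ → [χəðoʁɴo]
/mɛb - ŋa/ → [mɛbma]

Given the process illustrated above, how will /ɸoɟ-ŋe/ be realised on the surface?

The data show progressive place assimilation: /ŋ/ → [n] after /d/; /ŋ/ → [ɳ] after /ʈ/; /ŋ/ → [ɴ] after /ʁ/; /ŋ/ → [m] after /b/. In each pair only place changes, matching the preceding consonant, while manner and voice stay constant.
The rule targets /ŋ/ (voiced velar nasal), which sits after the trigger /ɟ/ (palatal).
A voiced palatal nasal is [ɲ], so the surface segment is [ɲ].

[ɸoɟɲe]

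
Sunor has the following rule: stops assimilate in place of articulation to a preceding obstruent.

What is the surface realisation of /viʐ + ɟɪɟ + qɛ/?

The rule targets /ɟ/ (voiced palatal stop), which sits after the trigger /ʐ/ (retroflex).
The voiced retroflex stop is [ɖ], so /ɟ/ → [ɖ].
At the second juncture, /q/ likewise becomes [c] adjacent to /ɟ/.

[viʐɖɪɟcɛ]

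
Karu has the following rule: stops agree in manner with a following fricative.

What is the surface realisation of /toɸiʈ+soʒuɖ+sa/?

The rule targets /ʈ/ (voiceless retroflex stop), which sits before the trigger /s/ (fricative).
A voiceless retroflex fricative is [ʂ], so the surface segment is [ʂ].
At the second juncture, /ɖ/ likewise becomes [ʐ] adjacent to /s/.

[toɸiʂsoʒuʐsa]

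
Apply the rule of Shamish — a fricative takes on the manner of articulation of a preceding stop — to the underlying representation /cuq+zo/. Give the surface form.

[cuqdo]

The rule targets /z/ (voiced alveolar fricative), which sits after the trigger /q/ (stop).
Changing only its manner to stop gives [d] — the voiced alveolar stop.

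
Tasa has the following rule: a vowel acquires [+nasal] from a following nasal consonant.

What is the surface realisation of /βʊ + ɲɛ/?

[βʊ̃ɲɛ]

/ʊ/ sits next to the nasal /ɲ/ and is therefore nasalised to [ʊ̃].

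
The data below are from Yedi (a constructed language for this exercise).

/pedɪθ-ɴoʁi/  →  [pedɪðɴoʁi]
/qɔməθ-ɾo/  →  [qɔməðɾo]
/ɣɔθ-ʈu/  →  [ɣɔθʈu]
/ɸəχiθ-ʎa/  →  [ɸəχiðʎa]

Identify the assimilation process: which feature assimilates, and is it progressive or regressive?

Underlying /θ/ is realised as [ð] next to /ɴ/; /ɴ/ itself does not change.
/θ/ is voiceless while /ɴ/ is voiced; the output [ð] is voiced, matching the trigger — so the feature that spreads is voicing.
Place and manner are unchanged, so the assimilation is partial, not total.
Checking the remaining alternations: /θ/ → [ð] before /ɾ/ (voiceless → voiced, matching voiced); /θ/ → [ð] before /ʎ/ (voiceless → voiced, matching voiced) — only voicing changes, and always toward the following segment.
Nothing changes in [ɣɔθʈu]: there the adjacent consonants already agree in voicing (/θ/ and /ʈ/ are both voiceless), so this form is consistent with the same rule.
Since the segment that changes precedes the conditioning segment, the assimilation is regressive.

regressive voicing assimilation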